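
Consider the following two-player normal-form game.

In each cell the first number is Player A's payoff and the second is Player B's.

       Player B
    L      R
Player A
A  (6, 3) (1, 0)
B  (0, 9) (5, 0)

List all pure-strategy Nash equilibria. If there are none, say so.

The unique pure-strategy Nash equilibrium is (A, L).

Player A against L: payoffs 6, 0 → best response A.
Player A against R: payoffs 1, 5 → best response B.
Player B against A: payoffs 3, 0 → best response L.
Player B against B: payoffs 9, 0 → best response L.
Mutual best responses: (A, L).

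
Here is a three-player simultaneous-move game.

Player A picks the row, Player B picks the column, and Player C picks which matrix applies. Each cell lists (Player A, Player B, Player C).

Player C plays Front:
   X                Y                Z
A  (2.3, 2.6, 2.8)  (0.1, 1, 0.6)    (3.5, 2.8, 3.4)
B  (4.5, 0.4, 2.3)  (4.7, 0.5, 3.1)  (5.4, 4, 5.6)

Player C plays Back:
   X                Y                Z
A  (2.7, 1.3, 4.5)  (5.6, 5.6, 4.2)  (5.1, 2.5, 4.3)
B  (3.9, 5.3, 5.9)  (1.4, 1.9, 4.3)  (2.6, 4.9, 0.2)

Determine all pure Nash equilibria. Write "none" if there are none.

Mark each player's best response to every combination of opponents' strategies; a profile where every player is best-responding is a pure Nash equilibrium.
Player A against (X, Front): payoffs 2.3, 4.5 → best response B.
Player A against (X, Back): payoffs 2.7, 3.9 → best response B.
Player A against (Y, Front): payoffs 0.1, 4.7 → best response B.
Player A against (Y, Back): payoffs 5.6, 1.4 → best response A.
Player A against (Z, Front): payoffs 3.5, 5.4 → best response B.
Player A against (Z, Back): payoffs 5.1, 2.6 → best response A.
Player B against (A, Front): payoffs 2.6, 1, 2.8 → best response Z.
Player B against (A, Back): payoffs 1.3, 5.6, 2.5 → best response Y.
Player B against (B, Front): payoffs 0.4, 0.5, 4 → best response Z.
Player B against (B, Back): payoffs 5.3, 1.9, 4.9 → best response X.
Player C against (A, X): payoffs 2.8, 4.5 → best response Back.
Player C against (A, Y): payoffs 0.6, 4.2 → best response Back.
Player C against (A, Z): payoffs 3.4, 4.3 → best response Back.
Player C against (B, X): payoffs 2.3, 5.9 → best response Back.
Player C against (B, Y): payoffs 3.1, 4.3 → best response Back.
Player C against (B, Z): payoffs 5.6, 0.2 → best response Front.
Mutual best responses: (A, Y, Back); (B, X, Back); (B, Z, Front).

(A, Y, Back); (B, X, Back); (B, Z, Front)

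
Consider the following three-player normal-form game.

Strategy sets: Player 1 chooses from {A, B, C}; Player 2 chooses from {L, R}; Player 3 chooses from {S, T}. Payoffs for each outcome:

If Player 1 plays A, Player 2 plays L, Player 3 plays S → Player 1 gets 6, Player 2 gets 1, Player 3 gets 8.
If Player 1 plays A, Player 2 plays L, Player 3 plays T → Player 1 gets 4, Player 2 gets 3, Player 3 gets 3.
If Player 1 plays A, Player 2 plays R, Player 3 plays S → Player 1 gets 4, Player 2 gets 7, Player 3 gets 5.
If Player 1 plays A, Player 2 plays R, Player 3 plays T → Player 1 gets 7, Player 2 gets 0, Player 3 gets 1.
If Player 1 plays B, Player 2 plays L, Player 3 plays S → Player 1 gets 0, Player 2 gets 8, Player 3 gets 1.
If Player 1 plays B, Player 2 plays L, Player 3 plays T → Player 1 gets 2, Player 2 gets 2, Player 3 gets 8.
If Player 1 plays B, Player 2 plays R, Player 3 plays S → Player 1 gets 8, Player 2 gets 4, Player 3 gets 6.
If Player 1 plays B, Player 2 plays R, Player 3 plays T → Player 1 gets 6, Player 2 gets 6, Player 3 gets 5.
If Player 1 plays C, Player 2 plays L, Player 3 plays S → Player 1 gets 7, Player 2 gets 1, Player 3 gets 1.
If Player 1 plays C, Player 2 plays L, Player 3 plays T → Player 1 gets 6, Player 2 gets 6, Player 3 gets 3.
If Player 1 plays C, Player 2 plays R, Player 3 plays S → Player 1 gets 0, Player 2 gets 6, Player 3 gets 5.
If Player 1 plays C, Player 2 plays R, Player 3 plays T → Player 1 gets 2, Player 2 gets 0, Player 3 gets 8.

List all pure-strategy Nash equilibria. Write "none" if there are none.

(A, L, S): Player 1 can switch to C (6 → 7). Not NE.
(A, L, T): Player 1 can switch to C (4 → 6). Not NE.
(A, R, S): Player 1 can switch to B (4 → 8). Not NE.
(A, R, T): Player 2 can switch to L (0 → 3). Not NE.
(B, L, S): Player 1 can switch to A (0 → 6). Not NE.
(B, L, T): Player 1 can switch to A (2 → 4). Not NE.
(C, L, T): Player 1 gets 6, best alternative 4; Player 2 gets 6, best alternative 0; Player 3 gets 3, best alternative 1. No profitable deviation — NE.
(The remaining 5 profiles each have a profitable deviation by the same check.)

(C, L, T)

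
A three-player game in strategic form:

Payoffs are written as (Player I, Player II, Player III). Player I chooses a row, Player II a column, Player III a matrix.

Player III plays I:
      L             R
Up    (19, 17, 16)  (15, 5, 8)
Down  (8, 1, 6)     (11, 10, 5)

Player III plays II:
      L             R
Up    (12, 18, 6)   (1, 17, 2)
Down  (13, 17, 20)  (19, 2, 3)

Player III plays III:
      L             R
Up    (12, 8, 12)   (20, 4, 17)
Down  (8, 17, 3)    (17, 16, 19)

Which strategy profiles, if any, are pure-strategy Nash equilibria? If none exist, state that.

(Up, L, I): Player I gets 19, best alternative 8; Player II gets 17, best alternative 5; Player III gets 16, best alternative 12. No profitable deviation — NE.
(Up, L, II): Player I can switch to Down (12 → 13). Not NE.
(Up, L, III): Player III can switch to I (12 → 16). Not NE.
(Up, R, I): Player II can switch to L (5 → 17). Not NE.
(Up, R, II): Player I can switch to Down (1 → 19). Not NE.
(Up, R, III): Player II can switch to L (4 → 8). Not NE.
(Down, L, I): Player I can switch to Up (8 → 19). Not NE.
(Down, L, II): Player I gets 13, best alternative 12; Player II gets 17, best alternative 2; Player III gets 20, best alternative 6. No profitable deviation — NE.
(Down, L, III): Player I can switch to Up (8 → 12). Not NE.
(Down, R, I): Player I can switch to Up (11 → 15). Not NE.
(The remaining 2 profiles each have a profitable deviation by the same check.)

The pure Nash equilibria are (Up, L, I); (Down, L, II).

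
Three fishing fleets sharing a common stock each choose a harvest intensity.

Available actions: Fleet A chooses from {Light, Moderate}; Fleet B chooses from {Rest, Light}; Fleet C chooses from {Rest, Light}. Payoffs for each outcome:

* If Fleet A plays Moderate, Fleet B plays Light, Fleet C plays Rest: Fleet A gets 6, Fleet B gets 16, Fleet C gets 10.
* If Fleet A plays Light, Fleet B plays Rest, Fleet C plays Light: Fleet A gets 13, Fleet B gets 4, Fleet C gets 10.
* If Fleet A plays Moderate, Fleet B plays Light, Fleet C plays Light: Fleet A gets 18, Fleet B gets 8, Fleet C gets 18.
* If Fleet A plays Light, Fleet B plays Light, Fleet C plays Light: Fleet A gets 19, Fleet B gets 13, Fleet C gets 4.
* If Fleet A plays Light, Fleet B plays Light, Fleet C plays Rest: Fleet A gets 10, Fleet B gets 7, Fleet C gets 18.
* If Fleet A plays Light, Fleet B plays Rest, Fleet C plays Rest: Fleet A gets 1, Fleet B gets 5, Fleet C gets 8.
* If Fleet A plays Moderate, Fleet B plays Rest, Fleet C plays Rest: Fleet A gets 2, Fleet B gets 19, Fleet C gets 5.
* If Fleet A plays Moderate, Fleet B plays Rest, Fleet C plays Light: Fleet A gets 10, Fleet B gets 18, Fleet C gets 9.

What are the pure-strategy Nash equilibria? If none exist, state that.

Pure NE: (Light, Light, Rest)

For each strategy profile, look for a profitable unilateral deviation.
(Light, Rest, Rest): Fleet A can switch to Moderate (1 → 2). Not NE.
(Light, Rest, Light): Fleet B can switch to Light (4 → 13). Not NE.
(Light, Light, Rest): Fleet A gets 10, best alternative 6; Fleet B gets 7, best alternative 5; Fleet C gets 18, best alternative 4. No profitable deviation — NE.
(Light, Light, Light): Fleet C can switch to Rest (4 → 18). Not NE.
(Moderate, Rest, Rest): Fleet C can switch to Light (5 → 9). Not NE.
(Moderate, Rest, Light): Fleet A can switch to Light (10 → 13). Not NE.
(Moderate, Light, Rest): Fleet A can switch to Light (6 → 10). Not NE.
(Moderate, Light, Light): Fleet A can switch to Light (18 → 19). Not NE.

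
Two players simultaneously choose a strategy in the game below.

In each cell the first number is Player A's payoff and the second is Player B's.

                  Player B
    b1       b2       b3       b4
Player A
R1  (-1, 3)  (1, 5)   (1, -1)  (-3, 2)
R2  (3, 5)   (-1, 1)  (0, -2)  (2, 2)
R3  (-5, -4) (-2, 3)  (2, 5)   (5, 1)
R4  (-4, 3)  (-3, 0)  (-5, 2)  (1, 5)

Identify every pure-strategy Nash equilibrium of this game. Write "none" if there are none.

Player A against b1: payoffs -1, 3, -5, -4 → best response R2.
Player A against b2: payoffs 1, -1, -2, -3 → best response R1.
Player A against b3: payoffs 1, 0, 2, -5 → best response R3.
Player A against b4: payoffs -3, 2, 5, 1 → best response R3.
Player B against R1: payoffs 3, 5, -1, 2 → best response b2.
Player B against R2: payoffs 5, 1, -2, 2 → best response b1.
Player B against R3: payoffs -4, 3, 5, 1 → best response b3.
Player B against R4: payoffs 3, 0, 2, 5 → best response b4.
Mutual best responses: (R1, b2); (R2, b1); (R3, b3).

(R1, b2) and (R2, b1) and (R3, b3)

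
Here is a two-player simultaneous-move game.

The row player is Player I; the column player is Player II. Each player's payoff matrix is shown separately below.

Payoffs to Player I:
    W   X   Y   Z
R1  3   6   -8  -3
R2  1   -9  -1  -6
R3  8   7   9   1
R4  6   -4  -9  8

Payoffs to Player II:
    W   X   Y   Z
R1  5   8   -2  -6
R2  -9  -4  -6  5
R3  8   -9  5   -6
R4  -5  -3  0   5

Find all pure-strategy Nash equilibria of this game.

The pure Nash equilibria are (R3, W); (R4, Z).

For each player, find the best response to each opponent profile; mutual best responses are the pure NE.
Player I against W: payoffs 3, 1, 8, 6 → best response R3.
Player I against X: payoffs 6, -9, 7, -4 → best response R3.
Player I against Y: payoffs -8, -1, 9, -9 → best response R3.
Player I against Z: payoffs -3, -6, 1, 8 → best response R4.
Player II against R1: payoffs 5, 8, -2, -6 → best response X.
Player II against R2: payoffs -9, -4, -6, 5 → best response Z.
Player II against R3: payoffs 8, -9, 5, -6 → best response W.
Player II against R4: payoffs -5, -3, 0, 5 → best response Z.
Mutual best responses: (R3, W); (R4, Z).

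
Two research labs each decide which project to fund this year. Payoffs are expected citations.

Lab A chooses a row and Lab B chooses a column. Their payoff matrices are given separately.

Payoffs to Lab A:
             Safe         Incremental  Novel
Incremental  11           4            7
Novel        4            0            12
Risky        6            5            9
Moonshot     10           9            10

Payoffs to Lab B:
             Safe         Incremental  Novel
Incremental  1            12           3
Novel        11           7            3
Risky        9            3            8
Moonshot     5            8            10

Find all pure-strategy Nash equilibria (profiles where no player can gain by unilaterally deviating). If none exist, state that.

(Incremental, Safe): Lab B can switch to Incremental (1 → 12). Not NE.
(Incremental, Incremental): Lab A can switch to Risky (4 → 5). Not NE.
(Incremental, Novel): Lab A can switch to Novel (7 → 12). Not NE.
(Novel, Safe): Lab A can switch to Incremental (4 → 11). Not NE.
(Novel, Incremental): Lab A can switch to Incremental (0 → 4). Not NE.
(Novel, Novel): Lab B can switch to Safe (3 → 11). Not NE.
(The remaining 6 profiles each have a profitable deviation by the same check.)

No pure-strategy Nash equilibrium.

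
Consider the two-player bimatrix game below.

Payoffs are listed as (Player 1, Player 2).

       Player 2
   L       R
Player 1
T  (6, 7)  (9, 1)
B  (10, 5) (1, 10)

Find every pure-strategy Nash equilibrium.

This game has no pure Nash equilibrium.

For each strategy profile, look for a profitable unilateral deviation.
(T, L): Player 1 can switch to B (6 → 10). Not NE.
(T, R): Player 2 can switch to L (1 → 7). Not NE.
(B, L): Player 2 can switch to R (5 → 10). Not NE.
(B, R): Player 1 can switch to T (1 → 9). Not NE.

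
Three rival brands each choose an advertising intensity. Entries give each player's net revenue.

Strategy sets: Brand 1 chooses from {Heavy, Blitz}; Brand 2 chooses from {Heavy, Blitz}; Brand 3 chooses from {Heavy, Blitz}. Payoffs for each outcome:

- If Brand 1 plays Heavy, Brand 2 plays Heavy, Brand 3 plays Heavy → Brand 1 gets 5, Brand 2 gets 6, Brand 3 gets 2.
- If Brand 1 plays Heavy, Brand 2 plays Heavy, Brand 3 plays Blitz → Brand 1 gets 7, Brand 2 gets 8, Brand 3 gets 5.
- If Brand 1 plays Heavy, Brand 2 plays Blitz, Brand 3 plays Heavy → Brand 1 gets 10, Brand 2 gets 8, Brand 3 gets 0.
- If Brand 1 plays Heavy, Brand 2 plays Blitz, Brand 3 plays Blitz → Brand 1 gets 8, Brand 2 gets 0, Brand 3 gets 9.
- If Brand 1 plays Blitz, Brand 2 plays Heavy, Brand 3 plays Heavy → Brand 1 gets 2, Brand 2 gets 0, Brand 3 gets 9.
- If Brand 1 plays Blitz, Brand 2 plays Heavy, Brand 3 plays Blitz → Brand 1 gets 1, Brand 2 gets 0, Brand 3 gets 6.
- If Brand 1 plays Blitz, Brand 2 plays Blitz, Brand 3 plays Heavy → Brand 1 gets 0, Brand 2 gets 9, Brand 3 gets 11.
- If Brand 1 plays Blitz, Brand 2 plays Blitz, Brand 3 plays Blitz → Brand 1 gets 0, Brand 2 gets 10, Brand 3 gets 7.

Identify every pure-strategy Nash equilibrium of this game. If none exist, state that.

Brand 1 against (Heavy, Heavy): payoffs 5, 2 → best response Heavy.
Brand 1 against (Heavy, Blitz): payoffs 7, 1 → best response Heavy.
Brand 1 against (Blitz, Heavy): payoffs 10, 0 → best response Heavy.
Brand 1 against (Blitz, Blitz): payoffs 8, 0 → best response Heavy.
Brand 2 against (Heavy, Heavy): payoffs 6, 8 → best response Blitz.
Brand 2 against (Heavy, Blitz): payoffs 8, 0 → best response Heavy.
Brand 2 against (Blitz, Heavy): payoffs 0, 9 → best response Blitz.
Brand 2 against (Blitz, Blitz): payoffs 0, 10 → best response Blitz.
Brand 3 against (Heavy, Heavy): payoffs 2, 5 → best response Blitz.
Brand 3 against (Heavy, Blitz): payoffs 0, 9 → best response Blitz.
Brand 3 against (Blitz, Heavy): payoffs 9, 6 → best response Heavy.
Brand 3 against (Blitz, Blitz): payoffs 11, 7 → best response Heavy.
Mutual best responses: (Heavy, Heavy, Blitz).

The unique pure-strategy Nash equilibrium is (Heavy, Heavy, Blitz).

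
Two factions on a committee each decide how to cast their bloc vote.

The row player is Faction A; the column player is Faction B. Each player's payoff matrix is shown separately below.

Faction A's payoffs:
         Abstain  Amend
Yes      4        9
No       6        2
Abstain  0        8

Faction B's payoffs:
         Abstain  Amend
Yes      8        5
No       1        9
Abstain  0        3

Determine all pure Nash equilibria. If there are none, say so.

For each strategy profile, look for a profitable unilateral deviation.
(Yes, Abstain): Faction A can switch to No (4 → 6). Not NE.
(Yes, Amend): Faction B can switch to Abstain (5 → 8). Not NE.
(No, Abstain): Faction B can switch to Amend (1 → 9). Not NE.
(No, Amend): Faction A can switch to Yes (2 → 9). Not NE.
(Abstain, Abstain): Faction A can switch to Yes (0 → 4). Not NE.
(Abstain, Amend): Faction A can switch to Yes (8 → 9). Not NE.

There is no pure-strategy Nash equilibrium.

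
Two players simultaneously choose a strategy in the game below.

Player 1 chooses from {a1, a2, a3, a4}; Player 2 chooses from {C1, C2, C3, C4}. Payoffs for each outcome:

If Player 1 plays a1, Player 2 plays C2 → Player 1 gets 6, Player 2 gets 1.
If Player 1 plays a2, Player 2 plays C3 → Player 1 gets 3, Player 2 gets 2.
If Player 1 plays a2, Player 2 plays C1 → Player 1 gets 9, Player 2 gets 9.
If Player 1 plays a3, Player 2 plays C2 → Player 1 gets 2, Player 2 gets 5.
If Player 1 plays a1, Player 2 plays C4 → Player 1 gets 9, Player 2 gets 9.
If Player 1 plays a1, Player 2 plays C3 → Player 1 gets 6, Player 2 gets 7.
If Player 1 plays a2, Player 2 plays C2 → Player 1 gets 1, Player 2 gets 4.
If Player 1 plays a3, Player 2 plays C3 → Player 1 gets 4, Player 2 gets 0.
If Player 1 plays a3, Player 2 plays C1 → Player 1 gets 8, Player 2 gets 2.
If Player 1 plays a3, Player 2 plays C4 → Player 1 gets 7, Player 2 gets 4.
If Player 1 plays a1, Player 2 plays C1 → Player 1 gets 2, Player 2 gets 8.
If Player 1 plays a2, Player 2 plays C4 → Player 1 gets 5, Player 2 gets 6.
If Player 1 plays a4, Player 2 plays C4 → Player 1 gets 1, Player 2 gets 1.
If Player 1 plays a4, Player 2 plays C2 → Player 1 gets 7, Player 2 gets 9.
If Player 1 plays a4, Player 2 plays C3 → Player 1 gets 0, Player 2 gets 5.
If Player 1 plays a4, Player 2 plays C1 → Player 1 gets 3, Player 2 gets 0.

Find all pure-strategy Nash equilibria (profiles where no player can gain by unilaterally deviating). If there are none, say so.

The pure Nash equilibria are (a1, C4), (a2, C1), (a4, C2).

(a1, C1): Player 1 can switch to a2 (2 → 9). Not NE.
(a1, C2): Player 1 can switch to a4 (6 → 7). Not NE.
(a1, C3): Player 2 can switch to C1 (7 → 8). Not NE.
(a1, C4): Player 1 gets 9, best alternative 7; Player 2 gets 9, best alternative 8. No profitable deviation — NE.
(a2, C1): Player 1 gets 9, best alternative 8; Player 2 gets 9, best alternative 6. No profitable deviation — NE.
(a2, C2): Player 1 can switch to a1 (1 → 6). Not NE.
(a2, C3): Player 1 can switch to a1 (3 → 6). Not NE.
(a2, C4): Player 1 can switch to a1 (5 → 9). Not NE.
(a4, C2): Player 1 gets 7, best alternative 6; Player 2 gets 9, best alternative 5. No profitable deviation — NE.
(The remaining 7 profiles each have a profitable deviation by the same check.)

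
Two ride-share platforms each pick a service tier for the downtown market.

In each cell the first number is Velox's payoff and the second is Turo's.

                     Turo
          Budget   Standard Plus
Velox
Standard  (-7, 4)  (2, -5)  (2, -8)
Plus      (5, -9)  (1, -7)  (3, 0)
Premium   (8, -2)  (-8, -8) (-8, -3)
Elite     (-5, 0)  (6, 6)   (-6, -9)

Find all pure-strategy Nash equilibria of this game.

Velox against Budget: payoffs -7, 5, 8, -5 → best response Premium.
Velox against Standard: payoffs 2, 1, -8, 6 → best response Elite.
Velox against Plus: payoffs 2, 3, -8, -6 → best response Plus.
Turo against Standard: payoffs 4, -5, -8 → best response Budget.
Turo against Plus: payoffs -9, -7, 0 → best response Plus.
Turo against Premium: payoffs -2, -8, -3 → best response Budget.
Turo against Elite: payoffs 0, 6, -9 → best response Standard.
Mutual best responses: (Plus, Plus); (Premium, Budget); (Elite, Standard).

(Plus, Plus); (Premium, Budget); (Elite, Standard)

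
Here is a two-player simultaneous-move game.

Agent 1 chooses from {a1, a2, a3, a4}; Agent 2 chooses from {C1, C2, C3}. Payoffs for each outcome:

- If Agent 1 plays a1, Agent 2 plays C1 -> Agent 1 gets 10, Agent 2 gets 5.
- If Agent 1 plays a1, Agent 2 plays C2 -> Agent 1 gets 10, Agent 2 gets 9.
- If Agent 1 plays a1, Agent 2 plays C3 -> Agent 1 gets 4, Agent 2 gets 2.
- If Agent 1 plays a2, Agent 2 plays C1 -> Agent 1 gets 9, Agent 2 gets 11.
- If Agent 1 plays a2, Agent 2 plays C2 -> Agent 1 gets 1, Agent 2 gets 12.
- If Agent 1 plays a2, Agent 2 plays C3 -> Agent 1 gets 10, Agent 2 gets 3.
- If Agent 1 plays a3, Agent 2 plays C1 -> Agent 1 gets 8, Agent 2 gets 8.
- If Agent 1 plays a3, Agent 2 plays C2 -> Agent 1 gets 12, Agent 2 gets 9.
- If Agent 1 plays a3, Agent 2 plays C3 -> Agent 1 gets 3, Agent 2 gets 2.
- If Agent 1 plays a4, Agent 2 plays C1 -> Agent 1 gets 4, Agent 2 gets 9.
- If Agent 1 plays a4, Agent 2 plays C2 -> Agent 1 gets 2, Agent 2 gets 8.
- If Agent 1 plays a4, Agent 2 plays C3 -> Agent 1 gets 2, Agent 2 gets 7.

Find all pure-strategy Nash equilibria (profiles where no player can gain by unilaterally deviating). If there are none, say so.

(a3, C2)

Agent 1 against C1: payoffs 10, 9, 8, 4 → best response a1.
Agent 1 against C2: payoffs 10, 1, 12, 2 → best response a3.
Agent 1 against C3: payoffs 4, 10, 3, 2 → best response a2.
Agent 2 against a1: payoffs 5, 9, 2 → best response C2.
Agent 2 against a2: payoffs 11, 12, 3 → best response C2.
Agent 2 against a3: payoffs 8, 9, 2 → best response C2.
Agent 2 against a4: payoffs 9, 8, 7 → best response C1.
Mutual best responses: (a3, C2).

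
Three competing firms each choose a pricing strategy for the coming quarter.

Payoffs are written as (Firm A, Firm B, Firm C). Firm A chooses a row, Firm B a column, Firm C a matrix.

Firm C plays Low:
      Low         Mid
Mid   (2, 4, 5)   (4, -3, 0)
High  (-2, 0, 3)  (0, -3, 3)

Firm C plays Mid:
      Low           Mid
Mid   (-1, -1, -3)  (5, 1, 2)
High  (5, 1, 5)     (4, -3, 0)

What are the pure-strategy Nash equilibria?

(Mid, Low, Low): Firm A gets 2, best alternative -2; Firm B gets 4, best alternative -3; Firm C gets 5, best alternative -3. No profitable deviation — NE.
(Mid, Low, Mid): Firm A can switch to High (-1 → 5). Not NE.
(Mid, Mid, Low): Firm B can switch to Low (-3 → 4). Not NE.
(Mid, Mid, Mid): Firm A gets 5, best alternative 4; Firm B gets 1, best alternative -1; Firm C gets 2, best alternative 0. No profitable deviation — NE.
(High, Low, Low): Firm A can switch to Mid (-2 → 2). Not NE.
(High, Low, Mid): Firm A gets 5, best alternative -1; Firm B gets 1, best alternative -3; Firm C gets 5, best alternative 3. No profitable deviation — NE.
(High, Mid, Low): Firm A can switch to Mid (0 → 4). Not NE.
(High, Mid, Mid): Firm A can switch to Mid (4 → 5). Not NE.

Pure-strategy Nash equilibria: (Mid, Low, Low), (Mid, Mid, Mid), (High, Low, Mid)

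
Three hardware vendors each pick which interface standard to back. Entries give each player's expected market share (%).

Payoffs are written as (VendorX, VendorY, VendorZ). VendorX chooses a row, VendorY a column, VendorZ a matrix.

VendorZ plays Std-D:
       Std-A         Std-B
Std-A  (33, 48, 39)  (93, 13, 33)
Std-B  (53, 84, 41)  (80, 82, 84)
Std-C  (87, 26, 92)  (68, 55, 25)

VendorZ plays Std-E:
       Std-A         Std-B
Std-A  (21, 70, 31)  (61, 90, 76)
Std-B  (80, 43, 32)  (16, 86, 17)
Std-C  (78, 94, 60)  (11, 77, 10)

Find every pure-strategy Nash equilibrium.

(Std-A, Std-A, Std-D): VendorX can switch to Std-B (33 → 53). Not NE.
(Std-A, Std-A, Std-E): VendorX can switch to Std-B (21 → 80). Not NE.
(Std-A, Std-B, Std-D): VendorY can switch to Std-A (13 → 48). Not NE.
(Std-A, Std-B, Std-E): VendorX gets 61, best alternative 16; VendorY gets 90, best alternative 70; VendorZ gets 76, best alternative 33. No profitable deviation — NE.
(Std-B, Std-A, Std-D): VendorX can switch to Std-C (53 → 87). Not NE.
(Std-B, Std-A, Std-E): VendorY can switch to Std-B (43 → 86). Not NE.
(Std-B, Std-B, Std-D): VendorX can switch to Std-A (80 → 93). Not NE.
(Std-B, Std-B, Std-E): VendorX can switch to Std-A (16 → 61). Not NE.
(Std-C, Std-A, Std-D): VendorY can switch to Std-B (26 → 55). Not NE.
(Std-C, Std-A, Std-E): VendorX can switch to Std-B (78 → 80). Not NE.
(Std-C, Std-B, Std-D): VendorX can switch to Std-A (68 → 93). Not NE.
(Std-C, Std-B, Std-E): VendorX can switch to Std-A (11 → 61). Not NE.

The unique pure-strategy Nash equilibrium is (Std-A, Std-B, Std-E).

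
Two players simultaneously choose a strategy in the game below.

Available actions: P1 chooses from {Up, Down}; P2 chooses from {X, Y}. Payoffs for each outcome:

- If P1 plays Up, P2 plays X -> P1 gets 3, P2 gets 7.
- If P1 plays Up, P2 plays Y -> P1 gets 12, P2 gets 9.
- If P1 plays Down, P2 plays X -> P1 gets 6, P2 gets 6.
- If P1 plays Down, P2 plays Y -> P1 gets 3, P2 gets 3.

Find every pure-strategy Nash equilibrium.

(Up, X): P1 can switch to Down (3 → 6). Not NE.
(Up, Y): P1 gets 12, best alternative 3; P2 gets 9, best alternative 7. No profitable deviation — NE.
(Down, X): P1 gets 6, best alternative 3; P2 gets 6, best alternative 3. No profitable deviation — NE.
(Down, Y): P1 can switch to Up (3 → 12). Not NE.

Pure-strategy Nash equilibria: (Up, Y); (Down, X)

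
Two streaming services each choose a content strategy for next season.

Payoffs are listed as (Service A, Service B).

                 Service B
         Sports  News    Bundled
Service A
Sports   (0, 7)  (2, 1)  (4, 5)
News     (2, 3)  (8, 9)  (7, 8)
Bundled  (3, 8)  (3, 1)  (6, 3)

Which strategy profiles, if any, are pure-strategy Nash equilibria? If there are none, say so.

The pure Nash equilibria are (News, News); (Bundled, Sports).

(Sports, Sports): Service A can switch to News (0 → 2). Not NE.
(Sports, News): Service A can switch to News (2 → 8). Not NE.
(Sports, Bundled): Service A can switch to News (4 → 7). Not NE.
(News, Sports): Service A can switch to Bundled (2 → 3). Not NE.
(News, News): Service A gets 8, best alternative 3; Service B gets 9, best alternative 8. No profitable deviation — NE.
(News, Bundled): Service B can switch to News (8 → 9). Not NE.
(Bundled, Sports): Service A gets 3, best alternative 2; Service B gets 8, best alternative 3. No profitable deviation — NE.
(Bundled, News): Service A can switch to News (3 → 8). Not NE.
(Bundled, Bundled): Service A can switch to News (6 → 7). Not NE.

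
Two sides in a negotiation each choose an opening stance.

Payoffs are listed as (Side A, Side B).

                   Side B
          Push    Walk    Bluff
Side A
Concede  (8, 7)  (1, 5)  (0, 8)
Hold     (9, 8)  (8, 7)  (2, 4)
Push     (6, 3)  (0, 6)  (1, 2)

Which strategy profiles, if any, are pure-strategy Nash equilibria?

Side A against Push: payoffs 8, 9, 6 → best response Hold.
Side A against Walk: payoffs 1, 8, 0 → best response Hold.
Side A against Bluff: payoffs 0, 2, 1 → best response Hold.
Side B against Concede: payoffs 7, 5, 8 → best response Bluff.
Side B against Hold: payoffs 8, 7, 4 → best response Push.
Side B against Push: payoffs 3, 6, 2 → best response Walk.
Mutual best responses: (Hold, Push).

The unique pure-strategy Nash equilibrium is (Hold, Push).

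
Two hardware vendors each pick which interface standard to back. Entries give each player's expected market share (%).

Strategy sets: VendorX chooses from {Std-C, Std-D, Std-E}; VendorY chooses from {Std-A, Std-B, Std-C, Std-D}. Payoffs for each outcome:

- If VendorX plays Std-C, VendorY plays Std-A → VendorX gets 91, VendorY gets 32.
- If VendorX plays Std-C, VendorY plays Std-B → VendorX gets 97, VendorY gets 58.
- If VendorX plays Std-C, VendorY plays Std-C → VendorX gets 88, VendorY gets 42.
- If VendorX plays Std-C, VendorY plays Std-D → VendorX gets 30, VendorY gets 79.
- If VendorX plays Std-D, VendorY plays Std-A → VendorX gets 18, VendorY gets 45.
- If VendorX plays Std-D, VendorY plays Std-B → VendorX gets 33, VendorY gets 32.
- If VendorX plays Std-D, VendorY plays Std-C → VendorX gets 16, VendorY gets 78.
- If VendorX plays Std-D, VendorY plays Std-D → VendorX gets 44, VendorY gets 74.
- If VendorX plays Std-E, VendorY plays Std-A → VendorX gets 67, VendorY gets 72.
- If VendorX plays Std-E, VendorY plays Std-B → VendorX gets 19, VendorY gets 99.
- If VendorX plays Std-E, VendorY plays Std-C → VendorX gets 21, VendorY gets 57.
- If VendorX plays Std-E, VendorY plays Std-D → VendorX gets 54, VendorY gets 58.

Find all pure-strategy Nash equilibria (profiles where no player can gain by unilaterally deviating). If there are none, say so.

(Std-C, Std-A): VendorY can switch to Std-B (32 → 58). Not NE.
(Std-C, Std-B): VendorY can switch to Std-D (58 → 79). Not NE.
(Std-C, Std-C): VendorY can switch to Std-B (42 → 58). Not NE.
(Std-C, Std-D): VendorX can switch to Std-D (30 → 44). Not NE.
(Std-D, Std-A): VendorX can switch to Std-C (18 → 91). Not NE.
(Std-D, Std-B): VendorX can switch to Std-C (33 → 97). Not NE.
(The remaining 6 profiles each have a profitable deviation by the same check.)

There is no pure-strategy Nash equilibrium.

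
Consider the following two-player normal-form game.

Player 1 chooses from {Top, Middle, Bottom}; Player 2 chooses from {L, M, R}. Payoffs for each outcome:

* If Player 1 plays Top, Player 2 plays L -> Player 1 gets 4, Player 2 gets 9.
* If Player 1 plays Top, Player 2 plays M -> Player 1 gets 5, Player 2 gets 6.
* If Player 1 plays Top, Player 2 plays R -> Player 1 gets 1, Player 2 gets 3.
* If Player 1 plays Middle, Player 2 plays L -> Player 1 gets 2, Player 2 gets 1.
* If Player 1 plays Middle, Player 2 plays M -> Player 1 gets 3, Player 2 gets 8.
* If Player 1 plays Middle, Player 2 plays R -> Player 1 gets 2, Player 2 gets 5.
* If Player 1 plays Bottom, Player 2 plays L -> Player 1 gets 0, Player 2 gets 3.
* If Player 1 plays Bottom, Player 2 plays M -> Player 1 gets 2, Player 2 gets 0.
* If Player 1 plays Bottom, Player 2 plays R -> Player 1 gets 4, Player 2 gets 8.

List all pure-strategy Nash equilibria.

(Top, L): Player 1 gets 4, best alternative 2; Player 2 gets 9, best alternative 6. No profitable deviation — NE.
(Top, M): Player 2 can switch to L (6 → 9). Not NE.
(Top, R): Player 1 can switch to Middle (1 → 2). Not NE.
(Middle, L): Player 1 can switch to Top (2 → 4). Not NE.
(Middle, M): Player 1 can switch to Top (3 → 5). Not NE.
(Middle, R): Player 1 can switch to Bottom (2 → 4). Not NE.
(Bottom, L): Player 1 can switch to Top (0 → 4). Not NE.
(Bottom, M): Player 1 can switch to Top (2 → 5). Not NE.
(Bottom, R): Player 1 gets 4, best alternative 2; Player 2 gets 8, best alternative 3. No profitable deviation — NE.

Pure-strategy Nash equilibria: (Top, L), (Bottom, R)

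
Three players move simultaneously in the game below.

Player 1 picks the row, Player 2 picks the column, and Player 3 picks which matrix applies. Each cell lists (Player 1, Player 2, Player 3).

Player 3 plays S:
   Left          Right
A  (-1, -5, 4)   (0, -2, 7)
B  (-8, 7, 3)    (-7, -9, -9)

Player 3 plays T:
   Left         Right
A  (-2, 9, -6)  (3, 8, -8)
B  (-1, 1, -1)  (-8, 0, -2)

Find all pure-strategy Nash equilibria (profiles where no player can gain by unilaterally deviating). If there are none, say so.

Pure NE: (A, Right, S)

Player 1 against (Left, S): payoffs -1, -8 → best response A.
Player 1 against (Left, T): payoffs -2, -1 → best response B.
Player 1 against (Right, S): payoffs 0, -7 → best response A.
Player 1 against (Right, T): payoffs 3, -8 → best response A.
Player 2 against (A, S): payoffs -5, -2 → best response Right.
Player 2 against (A, T): payoffs 9, 8 → best response Left.
Player 2 against (B, S): payoffs 7, -9 → best response Left.
Player 2 against (B, T): payoffs 1, 0 → best response Left.
Player 3 against (A, Left): payoffs 4, -6 → best response S.
Player 3 against (A, Right): payoffs 7, -8 → best response S.
Player 3 against (B, Left): payoffs 3, -1 → best response S.
Player 3 against (B, Right): payoffs -9, -2 → best response T.
Mutual best responses: (A, Right, S).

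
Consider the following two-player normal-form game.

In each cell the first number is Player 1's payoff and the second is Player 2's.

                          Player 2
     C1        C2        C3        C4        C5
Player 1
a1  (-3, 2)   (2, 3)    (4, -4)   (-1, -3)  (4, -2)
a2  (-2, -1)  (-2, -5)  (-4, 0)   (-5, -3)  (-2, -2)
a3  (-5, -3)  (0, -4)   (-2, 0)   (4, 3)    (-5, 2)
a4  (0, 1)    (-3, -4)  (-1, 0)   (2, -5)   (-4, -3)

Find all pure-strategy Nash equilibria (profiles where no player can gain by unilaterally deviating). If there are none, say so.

Pure-strategy Nash equilibria: (a1, C2); (a3, C4); (a4, C1)

Mark each player's best response to every combination of opponents' strategies; a profile where every player is best-responding is a pure Nash equilibrium.
Player 1 against C1: payoffs -3, -2, -5, 0 → best response a4.
Player 1 against C2: payoffs 2, -2, 0, -3 → best response a1.
Player 1 against C3: payoffs 4, -4, -2, -1 → best response a1.
Player 1 against C4: payoffs -1, -5, 4, 2 → best response a3.
Player 1 against C5: payoffs 4, -2, -5, -4 → best response a1.
Player 2 against a1: payoffs 2, 3, -4, -3, -2 → best response C2.
Player 2 against a2: payoffs -1, -5, 0, -3, -2 → best response C3.
Player 2 against a3: payoffs -3, -4, 0, 3, 2 → best response C4.
Player 2 against a4: payoffs 1, -4, 0, -5, -3 → best response C1.
Mutual best responses: (a1, C2); (a3, C4); (a4, C1).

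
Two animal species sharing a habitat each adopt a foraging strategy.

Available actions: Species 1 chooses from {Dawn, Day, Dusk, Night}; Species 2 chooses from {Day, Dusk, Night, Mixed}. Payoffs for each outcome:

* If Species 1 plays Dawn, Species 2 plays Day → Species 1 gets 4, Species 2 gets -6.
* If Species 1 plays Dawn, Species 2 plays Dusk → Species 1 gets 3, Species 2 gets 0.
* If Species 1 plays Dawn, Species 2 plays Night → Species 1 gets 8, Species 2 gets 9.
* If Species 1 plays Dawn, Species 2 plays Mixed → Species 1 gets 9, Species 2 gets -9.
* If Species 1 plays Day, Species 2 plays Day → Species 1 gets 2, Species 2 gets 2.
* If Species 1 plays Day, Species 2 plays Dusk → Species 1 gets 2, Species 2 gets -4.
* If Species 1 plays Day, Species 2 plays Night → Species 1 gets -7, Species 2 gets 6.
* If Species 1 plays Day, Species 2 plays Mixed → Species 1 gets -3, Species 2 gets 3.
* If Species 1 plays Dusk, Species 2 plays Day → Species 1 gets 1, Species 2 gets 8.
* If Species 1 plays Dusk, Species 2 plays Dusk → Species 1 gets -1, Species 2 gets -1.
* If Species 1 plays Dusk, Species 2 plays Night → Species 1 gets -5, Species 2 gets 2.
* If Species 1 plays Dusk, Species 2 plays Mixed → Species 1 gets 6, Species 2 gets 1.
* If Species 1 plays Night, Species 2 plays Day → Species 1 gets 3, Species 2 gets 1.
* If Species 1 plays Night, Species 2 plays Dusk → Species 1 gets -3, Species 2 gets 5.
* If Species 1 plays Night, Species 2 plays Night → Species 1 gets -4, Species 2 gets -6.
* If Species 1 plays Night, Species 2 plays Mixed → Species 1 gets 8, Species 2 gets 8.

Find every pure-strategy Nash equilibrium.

Pure NE: (Dawn, Night)

Species 1 against Day: payoffs 4, 2, 1, 3 → best response Dawn.
Species 1 against Dusk: payoffs 3, 2, -1, -3 → best response Dawn.
Species 1 against Night: payoffs 8, -7, -5, -4 → best response Dawn.
Species 1 against Mixed: payoffs 9, -3, 6, 8 → best response Dawn.
Species 2 against Dawn: payoffs -6, 0, 9, -9 → best response Night.
Species 2 against Day: payoffs 2, -4, 6, 3 → best response Night.
Species 2 against Dusk: payoffs 8, -1, 2, 1 → best response Day.
Species 2 against Night: payoffs 1, 5, -6, 8 → best response Mixed.
Mutual best responses: (Dawn, Night).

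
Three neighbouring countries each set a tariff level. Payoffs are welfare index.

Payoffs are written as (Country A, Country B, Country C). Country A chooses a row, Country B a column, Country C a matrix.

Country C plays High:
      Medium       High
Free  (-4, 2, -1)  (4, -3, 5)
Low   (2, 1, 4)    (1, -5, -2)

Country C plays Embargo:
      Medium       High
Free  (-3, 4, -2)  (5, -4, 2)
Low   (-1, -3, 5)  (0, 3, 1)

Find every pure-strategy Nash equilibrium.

This game has no pure Nash equilibrium.

(Free, Medium, High): Country A can switch to Low (-4 → 2). Not NE.
(Free, Medium, Embargo): Country A can switch to Low (-3 → -1). Not NE.
(Free, High, High): Country B can switch to Medium (-3 → 2). Not NE.
(Free, High, Embargo): Country B can switch to Medium (-4 → 4). Not NE.
(Low, Medium, High): Country C can switch to Embargo (4 → 5). Not NE.
(Low, Medium, Embargo): Country B can switch to High (-3 → 3). Not NE.
(Low, High, High): Country A can switch to Free (1 → 4). Not NE.
(Low, High, Embargo): Country A can switch to Free (0 → 5). Not NE.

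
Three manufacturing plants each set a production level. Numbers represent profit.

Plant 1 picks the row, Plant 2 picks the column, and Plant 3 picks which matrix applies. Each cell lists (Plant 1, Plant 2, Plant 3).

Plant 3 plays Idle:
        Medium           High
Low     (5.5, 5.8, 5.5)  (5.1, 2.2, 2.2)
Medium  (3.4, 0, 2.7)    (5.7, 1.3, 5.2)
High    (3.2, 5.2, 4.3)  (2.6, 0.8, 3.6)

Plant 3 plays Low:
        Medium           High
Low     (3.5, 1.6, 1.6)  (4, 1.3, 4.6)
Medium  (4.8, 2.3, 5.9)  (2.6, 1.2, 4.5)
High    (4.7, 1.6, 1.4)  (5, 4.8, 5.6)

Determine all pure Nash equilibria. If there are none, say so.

Plant 1 against (Medium, Idle): payoffs 5.5, 3.4, 3.2 → best response Low.
Plant 1 against (Medium, Low): payoffs 3.5, 4.8, 4.7 → best response Medium.
Plant 1 against (High, Idle): payoffs 5.1, 5.7, 2.6 → best response Medium.
Plant 1 against (High, Low): payoffs 4, 2.6, 5 → best response High.
Plant 2 against (Low, Idle): payoffs 5.8, 2.2 → best response Medium.
Plant 2 against (Low, Low): payoffs 1.6, 1.3 → best response Medium.
Plant 2 against (Medium, Idle): payoffs 0, 1.3 → best response High.
Plant 2 against (Medium, Low): payoffs 2.3, 1.2 → best response Medium.
Plant 2 against (High, Idle): payoffs 5.2, 0.8 → best response Medium.
Plant 2 against (High, Low): payoffs 1.6, 4.8 → best response High.
Plant 3 against (Low, Medium): payoffs 5.5, 1.6 → best response Idle.
Plant 3 against (Low, High): payoffs 2.2, 4.6 → best response Low.
Plant 3 against (Medium, Medium): payoffs 2.7, 5.9 → best response Low.
Plant 3 against (Medium, High): payoffs 5.2, 4.5 → best response Idle.
Plant 3 against (High, Medium): payoffs 4.3, 1.4 → best response Idle.
Plant 3 against (High, High): payoffs 3.6, 5.6 → best response Low.
Mutual best responses: (Low, Medium, Idle); (Medium, Medium, Low); (Medium, High, Idle); (High, High, Low).

The pure Nash equilibria are (Low, Medium, Idle) and (Medium, Medium, Low) and (Medium, High, Idle) and (High, High, Low).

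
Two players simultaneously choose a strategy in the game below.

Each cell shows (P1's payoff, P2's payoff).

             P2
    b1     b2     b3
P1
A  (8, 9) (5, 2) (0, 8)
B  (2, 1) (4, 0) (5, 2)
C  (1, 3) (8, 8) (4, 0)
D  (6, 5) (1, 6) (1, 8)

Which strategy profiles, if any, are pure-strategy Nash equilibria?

Check each profile: it is a Nash equilibrium iff no player can strictly gain by switching unilaterally.
(A, b1): P1 gets 8, best alternative 6; P2 gets 9, best alternative 8. No profitable deviation — NE.
(A, b2): P1 can switch to C (5 → 8). Not NE.
(A, b3): P1 can switch to B (0 → 5). Not NE.
(B, b1): P1 can switch to A (2 → 8). Not NE.
(B, b2): P1 can switch to A (4 → 5). Not NE.
(B, b3): P1 gets 5, best alternative 4; P2 gets 2, best alternative 1. No profitable deviation — NE.
(C, b1): P1 can switch to A (1 → 8). Not NE.
(C, b2): P1 gets 8, best alternative 5; P2 gets 8, best alternative 3. No profitable deviation — NE.
(C, b3): P1 can switch to B (4 → 5). Not NE.
(The remaining 3 profiles each have a profitable deviation by the same check.)

Pure-strategy Nash equilibria: (A, b1), (B, b3), (C, b2)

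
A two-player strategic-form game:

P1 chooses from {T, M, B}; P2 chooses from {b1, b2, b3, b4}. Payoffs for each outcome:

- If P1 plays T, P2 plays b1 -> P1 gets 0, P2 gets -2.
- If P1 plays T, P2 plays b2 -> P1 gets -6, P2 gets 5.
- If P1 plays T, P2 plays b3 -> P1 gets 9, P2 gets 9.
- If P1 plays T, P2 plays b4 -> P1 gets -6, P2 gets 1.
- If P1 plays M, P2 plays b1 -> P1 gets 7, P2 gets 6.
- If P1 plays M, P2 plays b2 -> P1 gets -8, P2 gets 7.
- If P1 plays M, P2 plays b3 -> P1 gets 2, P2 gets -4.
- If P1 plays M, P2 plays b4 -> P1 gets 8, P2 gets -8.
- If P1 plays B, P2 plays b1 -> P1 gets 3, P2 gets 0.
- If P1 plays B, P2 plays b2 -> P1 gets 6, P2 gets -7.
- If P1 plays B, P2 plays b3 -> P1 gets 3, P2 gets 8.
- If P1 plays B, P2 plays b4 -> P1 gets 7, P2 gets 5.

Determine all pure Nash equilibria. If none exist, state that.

(T, b3)

(T, b1): P1 can switch to M (0 → 7). Not NE.
(T, b2): P1 can switch to B (-6 → 6). Not NE.
(T, b3): P1 gets 9, best alternative 3; P2 gets 9, best alternative 5. No profitable deviation — NE.
(T, b4): P1 can switch to M (-6 → 8). Not NE.
(M, b1): P2 can switch to b2 (6 → 7). Not NE.
(M, b2): P1 can switch to T (-8 → -6). Not NE.
(M, b3): P1 can switch to T (2 → 9). Not NE.
(M, b4): P2 can switch to b1 (-8 → 6). Not NE.
(B, b1): P1 can switch to M (3 → 7). Not NE.
(B, b2): P2 can switch to b1 (-7 → 0). Not NE.
(B, b3): P1 can switch to T (3 → 9). Not NE.
(The remaining 1 profile has a profitable deviation by the same check.)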